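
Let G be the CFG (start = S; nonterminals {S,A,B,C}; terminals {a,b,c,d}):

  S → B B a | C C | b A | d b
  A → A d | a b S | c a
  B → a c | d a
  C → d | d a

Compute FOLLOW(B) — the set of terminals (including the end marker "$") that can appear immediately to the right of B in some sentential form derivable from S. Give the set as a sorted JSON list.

Compute FIRST by fixpoint:
iter 1:
  A via A→a b S: +{a}
  A via A→c a: +{c}
  B via B→a c: +{a}
  B via B→d a: +{d}
  C via C→d: +{d}
  S via S→B B a: +{a,d}
  S via S→b A: +{b}
  FIRST[S]={a,b,d}  FIRST[A]={a,c}  FIRST[B]={a,d}  FIRST[C]={d}
iter 2: — fixpoint
  FIRST[S]={a,b,d}  FIRST[A]={a,c}  FIRST[B]={a,d}  FIRST[C]={d}

FOLLOW iteration:
seed FOLLOW(S) with $
[1]
  A→A d: FOLLOW(A) ⊇ FIRST(d) = {d}; new: +{d}
  A→a b S: FOLLOW(S) ⊇ FOLLOW(A) ⊇ {d}; new: +{d}
  S→B B a: FOLLOW(B) ⊇ FIRST(B) = {a,d}; new: +{a,d}
  S→C C: FOLLOW(C) ⊇ FIRST(C) = {d}; new: +{d}
  S→C C: FOLLOW(C) ⊇ FOLLOW(S) ⊇ {$,d}; new: +{$}
  S→b A: FOLLOW(A) ⊇ FOLLOW(S) ⊇ {$,d}; new: +{$}
  FOLLOW(S)={$,d}  FOLLOW(A)={$,d}  FOLLOW(B)={a,d}  FOLLOW(C)={$,d}
[2] (stable)
  FOLLOW(S)={$,d}  FOLLOW(A)={$,d}  FOLLOW(B)={a,d}  FOLLOW(C)={$,d}

FOLLOW(B) = ["a", "d"]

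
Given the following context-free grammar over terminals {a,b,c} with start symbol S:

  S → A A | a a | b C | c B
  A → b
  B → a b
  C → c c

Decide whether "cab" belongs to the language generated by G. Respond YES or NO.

CNF form of G:
  S -> A A | T0 T0 | T1 C | T2 B
  A -> b
  B -> T0 T1
  C -> T2 T2
  T0 -> a
  T1 -> b
  T2 -> c

Fill CYK table bottom-up:
  T[0,0] 'c' = {T2}  orig:{}
  T[1,1] 'a' = {T0}  orig:{}
  T[2,2] 'b' = {A,T1}  orig:{A}
  T[0,1] 'ca' = ∅
  T[1,2] 'ab' = {B}
  T[0,2] 'cab' = {S}

S ∈ T[0,2] ⇒ YES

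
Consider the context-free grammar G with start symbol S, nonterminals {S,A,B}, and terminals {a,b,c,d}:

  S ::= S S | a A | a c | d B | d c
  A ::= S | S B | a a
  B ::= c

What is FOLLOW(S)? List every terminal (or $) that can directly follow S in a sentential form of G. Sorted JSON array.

FIRST sets, iterate to fixpoint:
round 1:
  A via A→a a: +{a}
  B via B→c: +{c}
  S via S→a A: +{a}
  S via S→d B: +{d}
  S: {a,d}  A: {a}  B: {c}
round 2:
  A via A→S: +{d}
  S: {a,d}  A: {a,d}  B: {c}
round 3: done
  S: {a,d}  A: {a,d}  B: {c}

Compute FOLLOW by fixpoint:
FOLLOW(S) := {$}
round 1:
  A→S B: FOLLOW(S) ⊇ FIRST(B) = {c}; new: +{c}
  S→S S: FOLLOW(S) ⊇ FIRST(S) = {a,d}; new: +{a,d}
  S→a A: FOLLOW(A) ⊇ FOLLOW(S) ⊇ {$,a,c,d}; new: +{$,a,c,d}
  S→d B: FOLLOW(B) ⊇ FOLLOW(S) ⊇ {$,a,c,d}; new: +{$,a,c,d}
  S: {$,a,c,d}  A: {$,a,c,d}  B: {$,a,c,d}
round 2: (no change)
  S: {$,a,c,d}  A: {$,a,c,d}  B: {$,a,c,d}

FOLLOW(S) = ["$", "a", "c", "d"]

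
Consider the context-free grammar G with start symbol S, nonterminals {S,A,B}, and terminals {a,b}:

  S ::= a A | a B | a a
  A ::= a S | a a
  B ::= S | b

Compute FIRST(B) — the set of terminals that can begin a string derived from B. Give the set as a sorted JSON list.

Compute FIRST by fixpoint:
iter 1:
  A via A→a S: +{a}
  B via B→b: +{b}
  S via S→a A: +{a}
  FIRST[S]={a}  FIRST[A]={a}  FIRST[B]={b}
iter 2:
  B via B→S: +{a}
  FIRST[S]={a}  FIRST[A]={a}  FIRST[B]={a,b}
iter 3: — fixpoint
  FIRST[S]={a}  FIRST[A]={a}  FIRST[B]={a,b}

FIRST(B) = ["a", "b"]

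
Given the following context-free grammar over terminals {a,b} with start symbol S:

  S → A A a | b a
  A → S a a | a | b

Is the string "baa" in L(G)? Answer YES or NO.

CNF form of G:
  S -> A X3 | T1 T0
  A -> S X2 | a | b
  T0 -> a
  T1 -> b
  X2 -> T0 T0
  X3 -> A T0

Fill CYK table bottom-up:
  T[0,0] 'b' = {A,T1}  orig:{A}
  T[1,1] 'a' = {A,T0}  orig:{A}
  T[2,2] 'a' = {A,T0}  orig:{A}
  T[0,1] 'ba' = {S,X3}  orig:{S}
  T[1,2] 'aa' = {X2,X3}  orig:{}
  T[0,2] 'baa' = {S}

S ∈ T[0,2] ⇒ YES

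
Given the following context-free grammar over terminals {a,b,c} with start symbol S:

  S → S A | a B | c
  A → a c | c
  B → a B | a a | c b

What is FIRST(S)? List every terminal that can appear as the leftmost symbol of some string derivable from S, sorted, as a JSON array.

Compute FIRST by fixpoint:
round 1:
  A via A→a c: +{a}
  A via A→c: +{c}
  B via B→a B: +{a}
  B via B→c b: +{c}
  S via S→a B: +{a}
  S via S→c: +{c}
  S: {a,c}  A: {a,c}  B: {a,c}
round 2: — fixpoint
  S: {a,c}  A: {a,c}  B: {a,c}

FIRST(S) = ["a", "c"]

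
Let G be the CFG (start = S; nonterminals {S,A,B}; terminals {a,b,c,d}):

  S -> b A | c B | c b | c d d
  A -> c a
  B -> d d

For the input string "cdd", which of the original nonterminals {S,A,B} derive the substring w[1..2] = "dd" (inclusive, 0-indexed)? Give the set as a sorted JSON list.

CNF form of G:
  S -> T0 B | T0 T3 | T0 X4 | T3 A
  A -> T0 T1
  B -> T2 T2
  T0 -> c
  T1 -> a
  T2 -> d
  T3 -> b
  X4 -> T2 T2

CYK table (by increasing span) (cells [i..j] with 1 ≤ i ≤ j ≤ 2 only):
  T[1,1] 'd' = {T2}  orig:{}
  T[2,2] 'd' = {T2}  orig:{}
  T[1,2] 'dd' = {B,X4}  orig:{B}

Original NTs in T[1,2] deriving "dd": ["B"]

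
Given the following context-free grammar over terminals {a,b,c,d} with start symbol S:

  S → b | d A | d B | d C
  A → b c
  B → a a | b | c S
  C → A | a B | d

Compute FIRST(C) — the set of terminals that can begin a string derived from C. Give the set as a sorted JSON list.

FIRST sets, iterate to fixpoint:
round 1:
  A via A→b c: +{b}
  B via B→a a: +{a}
  B via B→b: +{b}
  B via B→c S: +{c}
  C via C→A: +{b}
  C via C→a B: +{a}
  C via C→d: +{d}
  S via S→b: +{b}
  S via S→d A: +{d}
  S: {b,d}  A: {b}  B: {a,b,c}  C: {a,b,d}
round 2: (stable)
  S: {b,d}  A: {b}  B: {a,b,c}  C: {a,b,d}

FIRST(C) = ["a", "b", "d"]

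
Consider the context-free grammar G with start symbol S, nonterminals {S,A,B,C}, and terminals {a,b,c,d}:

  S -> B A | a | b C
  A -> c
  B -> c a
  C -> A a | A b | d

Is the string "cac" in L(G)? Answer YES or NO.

Convert to CNF:
  S -> B A | T2 C | a
  A -> c
  B -> T0 T1
  C -> A T1 | A T2 | d
  T0 -> c
  T1 -> a
  T2 -> b

CYK fill:
  T[0,0] 'c' = {A,T0}  orig:{A}
  T[1,1] 'a' = {S,T1}  orig:{S}
  T[2,2] 'c' = {A,T0}  orig:{A}
  T[0,1] 'ca' = {B,C}
  T[1,2] 'ac' = ∅
  T[0,2] 'cac' = {S}

S ∈ T[0,2] ⇒ YES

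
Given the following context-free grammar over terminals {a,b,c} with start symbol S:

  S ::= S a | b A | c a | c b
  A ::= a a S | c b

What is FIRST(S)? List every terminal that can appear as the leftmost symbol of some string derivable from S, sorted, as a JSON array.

Compute FIRST by fixpoint:
pass 1:
  A via A→a a S: +{a}
  A via A→c b: +{c}
  S via S→b A: +{b}
  S via S→c a: +{c}
  S: {b,c}  A: {a,c}
pass 2: done
  S: {b,c}  A: {a,c}

FIRST(S) = ["b", "c"]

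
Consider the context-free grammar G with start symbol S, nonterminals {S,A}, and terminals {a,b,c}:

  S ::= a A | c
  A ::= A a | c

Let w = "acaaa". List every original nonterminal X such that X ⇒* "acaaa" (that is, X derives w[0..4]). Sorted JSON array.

CNF form of G:
  S -> T0 A | c
  A -> A T0 | c
  T0 -> a

CYK table (by increasing span) — only the sub-triangle for w[0..4]:
  [0..0]={T0}  "a"  orig:{}
  [1..1]={A,S}  "c"
  [2..2]={T0}  "a"  orig:{}
  [3..3]={T0}  "a"  orig:{}
  [4..4]={T0}  "a"  orig:{}
  [0..1]={S}  "ac"
  [1..2]={A}  "ca"
  [2..3]=∅  "aa"
  [3..4]=∅  "aa"
  [0..2]={S}  "aca"
  [1..3]={A}  "caa"
  [2..4]=∅  "aaa"
  [0..3]={S}  "acaa"
  [1..4]={A}  "caaa"
  [0..4]={S}  "acaaa"

Original NTs in T[0,4] deriving "acaaa": ["S"]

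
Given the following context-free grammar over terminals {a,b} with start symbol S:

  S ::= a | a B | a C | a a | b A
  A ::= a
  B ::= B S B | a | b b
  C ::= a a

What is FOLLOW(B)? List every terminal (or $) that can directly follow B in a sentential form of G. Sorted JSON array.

Compute FIRST by fixpoint:
[1]
  A via A→a: +{a}
  B via B→a: +{a}
  B via B→b b: +{b}
  C via C→a a: +{a}
  S via S→a: +{a}
  S via S→b A: +{b}
  FIRST(S)={a,b}  FIRST(A)={a}  FIRST(B)={a,b}  FIRST(C)={a}
[2] (stable)
  FIRST(S)={a,b}  FIRST(A)={a}  FIRST(B)={a,b}  FIRST(C)={a}

Compute FOLLOW by fixpoint:
seed FOLLOW(S) with $
round 1:
  B→B S B: FOLLOW(B) ⊇ FIRST(S) = {a,b}; new: +{a,b}
  B→B S B: FOLLOW(S) ⊇ FIRST(B) = {a,b}; new: +{a,b}
  S→a B: FOLLOW(B) ⊇ FOLLOW(S) ⊇ {$,a,b}; new: +{$}
  S→a C: FOLLOW(C) ⊇ FOLLOW(S) ⊇ {$,a,b}; new: +{$,a,b}
  S→b A: FOLLOW(A) ⊇ FOLLOW(S) ⊇ {$,a,b}; new: +{$,a,b}
  S: {$,a,b}  A: {$,a,b}  B: {$,a,b}  C: {$,a,b}
round 2: done
  S: {$,a,b}  A: {$,a,b}  B: {$,a,b}  C: {$,a,b}

FOLLOW(B) = ["$", "a", "b"]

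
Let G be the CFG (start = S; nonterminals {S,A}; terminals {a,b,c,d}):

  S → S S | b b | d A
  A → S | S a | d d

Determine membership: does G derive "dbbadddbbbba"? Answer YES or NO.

Convert to CNF:
  S -> S S | T1 T1 | T2 A
  A -> S S | S T0 | T1 T1 | T2 A | T2 T2
  T0 -> a
  T1 -> b
  T2 -> d

Fill CYK table bottom-up:
  [0..0]={T2}  "d"  orig:{}
  [1..1]={T1}  "b"  orig:{}
  [2..2]={T1}  "b"  orig:{}
  [3..3]={T0}  "a"  orig:{}
  [4..4]={T2}  "d"  orig:{}
  [5..5]={T2}  "d"  orig:{}
  [6..6]={T2}  "d"  orig:{}
  [7..7]={T1}  "b"  orig:{}
  [8..8]={T1}  "b"  orig:{}
  [9..9]={T1}  "b"  orig:{}
  [10..10]={T1}  "b"  orig:{}
  [11..11]={T0}  "a"  orig:{}
  [0..1]=∅  "db"
  [1..2]={A,S}  "bb"
  [2..3]=∅  "ba"
  [3..4]=∅  "ad"
  [4..5]={A}  "dd"
  [5..6]={A}  "dd"
  [6..7]=∅  "db"
  [7..8]={A,S}  "bb"
  [8..9]={A,S}  "bb"
  [9..10]={A,S}  "bb"
  [10..11]=∅  "ba"
  [0..2]={A,S}  "dbb"
  [1..3]={A}  "bba"
  [2..4]=∅  "bad"
  [3..5]=∅  "add"
  [4..6]={A,S}  "ddd"
  [5..7]=∅  "ddb"
  [6..8]={A,S}  "dbb"
  [7..9]=∅  "bbb"
  [8..10]=∅  "bbb"
  [9..11]={A}  "bba"
  [0..3]={A,S}  "dbba"
  [1..4]=∅  "bbad"
  [2..5]=∅  "badd"
  [3..6]=∅  "addd"
  [4..7]=∅  "dddb"
  [5..8]={A,S}  "ddbb"
  [6..9]=∅  "dbbb"
  [7..10]={A,S}  "bbbb"
  [8..11]=∅  "bbba"
  [0..4]=∅  "dbbad"
  [1..5]=∅  "bbadd"
  [2..6]=∅  "baddd"
  [3..7]=∅  "adddb"
  [4..8]={A,S}  "dddbb"
  [5..9]=∅  "ddbbb"
  [6..10]={A,S}  "dbbbb"
  [7..11]={A}  "bbbba"
  [0..5]=∅  "dbbadd"
  [1..6]=∅  "bbaddd"
  [2..7]=∅  "badddb"
  [3..8]=∅  "adddbb"
  [4..9]=∅  "dddbbb"
  [5..10]={A,S}  "ddbbbb"
  [6..11]={A,S}  "dbbbba"
  [0..6]={A,S}  "dbbaddd"
  [1..7]=∅  "bbadddb"
  [2..8]=∅  "badddbb"
  [3..9]=∅  "adddbbb"
  [4..10]={A,S}  "dddbbbb"
  [5..11]={A,S}  "ddbbbba"
  [0..7]=∅  "dbbadddb"
  [1..8]=∅  "bbadddbb"
  [2..9]=∅  "badddbbb"
  [3..10]=∅  "adddbbbb"
  [4..11]={A,S}  "dddbbbba"
  [0..8]={A,S}  "dbbadddbb"
  [1..9]=∅  "bbadddbbb"
  [2..10]=∅  "badddbbbb"
  [3..11]=∅  "adddbbbba"
  [0..9]=∅  "dbbadddbbb"
  [1..10]=∅  "bbadddbbbb"
  [2..11]=∅  "badddbbbba"
  [0..10]={A,S}  "dbbadddbbbb"
  [1..11]=∅  "bbadddbbbba"
  [0..11]={A,S}  "dbbadddbbbba"

S ∈ T[0,11] ⇒ YES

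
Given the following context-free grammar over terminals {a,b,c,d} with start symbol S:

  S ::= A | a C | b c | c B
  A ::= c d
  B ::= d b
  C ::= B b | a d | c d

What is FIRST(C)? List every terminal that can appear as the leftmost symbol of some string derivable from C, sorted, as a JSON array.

Compute FIRST by fixpoint:
pass 1:
  A via A→c d: +{c}
  B via B→d b: +{d}
  C via C→B b: +{d}
  C via C→a d: +{a}
  C via C→c d: +{c}
  S via S→A: +{c}
  S via S→a C: +{a}
  S via S→b c: +{b}
  FIRST(S)={a,b,c}  FIRST(A)={c}  FIRST(B)={d}  FIRST(C)={a,c,d}
pass 2: (stable)
  FIRST(S)={a,b,c}  FIRST(A)={c}  FIRST(B)={d}  FIRST(C)={a,c,d}

FIRST(C) = ["a", "c", "d"]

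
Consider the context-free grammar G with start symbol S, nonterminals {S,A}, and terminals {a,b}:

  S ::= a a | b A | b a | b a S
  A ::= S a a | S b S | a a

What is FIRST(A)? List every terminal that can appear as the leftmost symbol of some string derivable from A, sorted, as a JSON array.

Compute FIRST by fixpoint:
iter 1:
  A via A→a a: +{a}
  S via S→a a: +{a}
  S via S→b A: +{b}
  FIRST[S]={a,b}  FIRST[A]={a}
iter 2:
  A via A→S a a: +{b}
  FIRST[S]={a,b}  FIRST[A]={a,b}
iter 3: (stable)
  FIRST[S]={a,b}  FIRST[A]={a,b}

FIRST(A) = ["a", "b"]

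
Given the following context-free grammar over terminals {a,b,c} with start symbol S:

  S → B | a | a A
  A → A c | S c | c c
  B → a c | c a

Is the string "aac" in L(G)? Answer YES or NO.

Convert to CNF:
  S -> T0 T1 | T1 A | T1 T0 | a
  A -> A T0 | S T0 | T0 T0
  B -> T0 T1 | T1 T0
  T0 -> c
  T1 -> a

CYK table (by increasing span):
  T[0,0] 'a' = {S,T1}  orig:{S}
  T[1,1] 'a' = {S,T1}  orig:{S}
  T[2,2] 'c' = {T0}  orig:{}
  T[0,1] 'aa' = ∅
  T[1,2] 'ac' = {A,B,S}
  T[0,2] 'aac' = {S}

S ∈ T[0,2] ⇒ YES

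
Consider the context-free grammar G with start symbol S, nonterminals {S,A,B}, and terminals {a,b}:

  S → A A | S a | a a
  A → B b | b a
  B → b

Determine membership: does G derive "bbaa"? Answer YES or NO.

CNF form of G:
  S -> A A | S T1 | T1 T1
  A -> B T0 | T0 T1
  B -> b
  T0 -> b
  T1 -> a

Fill CYK table bottom-up:
  T[0,0] 'b' = {B,T0}  orig:{B}
  T[1,1] 'b' = {B,T0}  orig:{B}
  T[2,2] 'a' = {T1}  orig:{}
  T[3,3] 'a' = {T1}  orig:{}
  T[0,1] 'bb' = {A}
  T[1,2] 'ba' = {A}
  T[2,3] 'aa' = {S}
  T[0,2] 'bba' = ∅
  T[1,3] 'baa' = ∅
  T[0,3] 'bbaa' = ∅

S ∉ T[0,3] ⇒ NO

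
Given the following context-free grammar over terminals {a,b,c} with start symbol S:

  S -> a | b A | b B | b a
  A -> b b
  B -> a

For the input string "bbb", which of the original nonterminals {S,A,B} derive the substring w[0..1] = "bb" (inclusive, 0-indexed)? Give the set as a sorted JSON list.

CNF form of G:
  S -> T0 A | T0 B | T0 T1 | a
  A -> T0 T0
  B -> a
  T0 -> b
  T1 -> a

CYK fill (cells [i..j] with 0 ≤ i ≤ j ≤ 1 only):
  cell(0,0) b: {T0}  orig:{}
  cell(1,1) b: {T0}  orig:{}
  cell(0,1) bb: {A}

Original NTs in T[0,1] deriving "bb": ["A"]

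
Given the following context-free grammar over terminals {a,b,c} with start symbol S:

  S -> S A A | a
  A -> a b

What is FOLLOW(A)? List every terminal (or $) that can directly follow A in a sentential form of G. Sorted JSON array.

FIRST sets, iterate to fixpoint:
round 1:
  A via A→a b: +{a}
  S via S→a: +{a}
  FIRST[S]={a}  FIRST[A]={a}
round 2: (stable)
  FIRST[S]={a}  FIRST[A]={a}

FOLLOW sets:
seed FOLLOW(S) with $
round 1:
  S→S A A: FOLLOW(S) ⊇ FIRST(A) = {a}; new: +{a}
  S→S A A: FOLLOW(A) ⊇ FIRST(A) = {a}; new: +{a}
  S→S A A: FOLLOW(A) ⊇ FOLLOW(S) ⊇ {$,a}; new: +{$}
  S: {$,a}  A: {$,a}
round 2: (stable)
  S: {$,a}  A: {$,a}

FOLLOW(A) = ["$", "a"]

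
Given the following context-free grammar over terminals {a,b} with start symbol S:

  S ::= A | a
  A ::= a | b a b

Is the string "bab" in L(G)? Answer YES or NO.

CNF form of G:
  S -> T0 X3 | a
  A -> T0 X2 | a
  T0 -> b
  T1 -> a
  X2 -> T1 T0
  X3 -> T1 T0

Fill CYK table bottom-up:
  cell(0,0) b: {T0}  orig:{}
  cell(1,1) a: {A,S,T1}  orig:{A,S}
  cell(2,2) b: {T0}  orig:{}
  cell(0,1) ba: ∅
  cell(1,2) ab: {X2,X3}  orig:{}
  cell(0,2) bab: {A,S}

S ∈ T[0,2] ⇒ YES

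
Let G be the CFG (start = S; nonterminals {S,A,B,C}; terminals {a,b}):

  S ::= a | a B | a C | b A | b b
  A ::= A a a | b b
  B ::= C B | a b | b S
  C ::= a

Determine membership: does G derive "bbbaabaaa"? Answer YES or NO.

Convert to CNF:
  S -> T0 B | T0 C | T1 A | T1 T1 | a
  A -> A X2 | T1 T1
  B -> C B | T0 T1 | T1 S
  C -> a
  T0 -> a
  T1 -> b
  X2 -> T0 T0

CYK fill:
  cell(0,0) b: {T1}  orig:{}
  cell(1,1) b: {T1}  orig:{}
  cell(2,2) b: {T1}  orig:{}
  cell(3,3) a: {C,S,T0}  orig:{C,S}
  cell(4,4) a: {C,S,T0}  orig:{C,S}
  cell(5,5) b: {T1}  orig:{}
  cell(6,6) a: {C,S,T0}  orig:{C,S}
  cell(7,7) a: {C,S,T0}  orig:{C,S}
  cell(8,8) a: {C,S,T0}  orig:{C,S}
  cell(0,1) bb: {A,S}
  cell(1,2) bb: {A,S}
  cell(2,3) ba: {B}
  cell(3,4) aa: {S,X2}  orig:{S}
  cell(4,5) ab: {B}
  cell(5,6) ba: {B}
  cell(6,7) aa: {S,X2}  orig:{S}
  cell(7,8) aa: {S,X2}  orig:{S}
  cell(0,2) bbb: {B,S}
  cell(1,3) bba: ∅
  cell(2,4) baa: {B}
  cell(3,5) aab: {B,S}
  cell(4,6) aba: {B,S}
  cell(5,7) baa: {B}
  cell(6,8) aaa: ∅
  cell(0,3) bbba: ∅
  cell(1,4) bbaa: {A}
  cell(2,5) baab: {B}
  cell(3,6) aaba: {B,S}
  cell(4,7) abaa: {B,S}
  cell(5,8) baaa: ∅
  cell(0,4) bbbaa: {S}
  cell(1,5) bbaab: ∅
  cell(2,6) baaba: {B}
  cell(3,7) aabaa: {B,S}
  cell(4,8) abaaa: ∅
  cell(0,5) bbbaab: ∅
  cell(1,6) bbaaba: ∅
  cell(2,7) baabaa: {B}
  cell(3,8) aabaaa: ∅
  cell(0,6) bbbaaba: ∅
  cell(1,7) bbaabaa: ∅
  cell(2,8) baabaaa: ∅
  cell(0,7) bbbaabaa: ∅
  cell(1,8) bbaabaaa: ∅
  cell(0,8) bbbaabaaa: ∅

S ∉ T[0,8] ⇒ NO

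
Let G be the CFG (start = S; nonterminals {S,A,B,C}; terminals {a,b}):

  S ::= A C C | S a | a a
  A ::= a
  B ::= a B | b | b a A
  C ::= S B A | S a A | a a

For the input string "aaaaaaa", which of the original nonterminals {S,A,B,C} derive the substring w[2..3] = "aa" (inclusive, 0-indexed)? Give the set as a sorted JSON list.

CNF form of G:
  S -> A X5 | S T0 | T0 T0
  A -> a
  B -> T0 B | T1 X2 | b
  C -> S X3 | S X4 | T0 T0
  T0 -> a
  T1 -> b
  X2 -> T0 A
  X3 -> B A
  X4 -> T0 A
  X5 -> C C

Fill CYK table bottom-up, restricted to cells inside w[2..3]:
  [2..2]={A,T0}  "a"  orig:{A}
  [3..3]={A,T0}  "a"  orig:{A}
  [2..3]={C,S,X2,X4}  "aa"  orig:{C,S}

Original NTs in T[2,3] deriving "aa": ["C", "S"]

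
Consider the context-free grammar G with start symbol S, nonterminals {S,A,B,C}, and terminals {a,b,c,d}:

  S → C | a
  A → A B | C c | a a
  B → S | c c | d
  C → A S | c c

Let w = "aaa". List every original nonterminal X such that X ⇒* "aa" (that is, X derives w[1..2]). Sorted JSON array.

Convert to CNF:
  S -> A S | T0 T0 | a
  A -> A B | C T0 | T1 T1
  B -> A S | T0 T0 | a | d
  C -> A S | T0 T0
  T0 -> c
  T1 -> a

Fill CYK table bottom-up — only the sub-triangle for w[1..2]:
  T[1,1] 'a' = {B,S,T1}  orig:{B,S}
  T[2,2] 'a' = {B,S,T1}  orig:{B,S}
  T[1,2] 'aa' = {A}

Original NTs in T[1,2] deriving "aa": ["A"]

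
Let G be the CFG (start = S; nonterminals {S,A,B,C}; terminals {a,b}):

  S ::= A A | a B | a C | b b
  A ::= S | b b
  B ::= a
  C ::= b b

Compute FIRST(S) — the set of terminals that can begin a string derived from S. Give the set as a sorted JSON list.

Compute FIRST by fixpoint:
[1]
  A via A→b b: +{b}
  B via B→a: +{a}
  C via C→b b: +{b}
  S via S→A A: +{b}
  S via S→a B: +{a}
  S: {a,b}  A: {b}  B: {a}  C: {b}
[2]
  A via A→S: +{a}
  S: {a,b}  A: {a,b}  B: {a}  C: {b}
[3] (no change)
  S: {a,b}  A: {a,b}  B: {a}  C: {b}

FIRST(S) = ["a", "b"]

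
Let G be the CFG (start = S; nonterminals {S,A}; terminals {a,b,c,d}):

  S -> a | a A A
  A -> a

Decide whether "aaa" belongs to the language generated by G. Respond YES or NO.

CNF form of G:
  S -> T0 X1 | a
  A -> a
  T0 -> a
  X1 -> A A

CYK fill:
  T[0,0] 'a' = {A,S,T0}  orig:{A,S}
  T[1,1] 'a' = {A,S,T0}  orig:{A,S}
  T[2,2] 'a' = {A,S,T0}  orig:{A,S}
  T[0,1] 'aa' = {X1}  orig:{}
  T[1,2] 'aa' = {X1}  orig:{}
  T[0,2] 'aaa' = {S}

S ∈ T[0,2] ⇒ YES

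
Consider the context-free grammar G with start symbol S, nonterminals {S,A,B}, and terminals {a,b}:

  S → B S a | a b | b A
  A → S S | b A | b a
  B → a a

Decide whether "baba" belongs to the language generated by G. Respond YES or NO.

Convert to CNF:
  S -> B X2 | T0 A | T1 T0
  A -> S S | T0 A | T0 T1
  B -> T1 T1
  T0 -> b
  T1 -> a
  X2 -> S T1

CYK fill:
  T[0,0] 'b' = {T0}  orig:{}
  T[1,1] 'a' = {T1}  orig:{}
  T[2,2] 'b' = {T0}  orig:{}
  T[3,3] 'a' = {T1}  orig:{}
  T[0,1] 'ba' = {A}
  T[1,2] 'ab' = {S}
  T[2,3] 'ba' = {A}
  T[0,2] 'bab' = ∅
  T[1,3] 'aba' = {X2}  orig:{}
  T[0,3] 'baba' = ∅

S ∉ T[0,3] ⇒ NO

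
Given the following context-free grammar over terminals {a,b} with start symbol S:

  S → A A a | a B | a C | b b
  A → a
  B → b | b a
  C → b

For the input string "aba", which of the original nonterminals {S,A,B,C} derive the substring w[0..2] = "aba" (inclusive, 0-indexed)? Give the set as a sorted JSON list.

Convert to CNF:
  S -> A X2 | T0 T0 | T1 B | T1 C
  A -> a
  B -> T0 T1 | b
  C -> b
  T0 -> b
  T1 -> a
  X2 -> A T1

CYK fill — only the sub-triangle for w[0..2]:
  [0..0]={A,T1}  "a"  orig:{A}
  [1..1]={B,C,T0}  "b"  orig:{B,C}
  [2..2]={A,T1}  "a"  orig:{A}
  [0..1]={S}  "ab"
  [1..2]={B}  "ba"
  [0..2]={S}  "aba"

Original NTs in T[0,2] deriving "aba": ["S"]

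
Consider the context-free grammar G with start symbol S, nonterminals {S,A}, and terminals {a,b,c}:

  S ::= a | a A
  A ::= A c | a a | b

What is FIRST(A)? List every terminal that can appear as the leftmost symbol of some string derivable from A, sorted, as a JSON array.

FIRST iteration:
[1]
  A via A→a a: +{a}
  A via A→b: +{b}
  S via S→a: +{a}
  S: {a}  A: {a,b}
[2] (stable)
  S: {a}  A: {a,b}

FIRST(A) = ["a", "b"]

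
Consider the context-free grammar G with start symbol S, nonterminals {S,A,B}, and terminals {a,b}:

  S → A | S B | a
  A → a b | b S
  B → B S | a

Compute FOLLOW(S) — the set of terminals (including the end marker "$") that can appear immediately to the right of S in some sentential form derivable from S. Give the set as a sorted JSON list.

Compute FIRST by fixpoint:
pass 1:
  A via A→a b: +{a}
  A via A→b S: +{b}
  B via B→a: +{a}
  S via S→A: +{a,b}
  S: {a,b}  A: {a,b}  B: {a}
pass 2: (no change)
  S: {a,b}  A: {a,b}  B: {a}

FOLLOW iteration:
initialize: $ ∈ FOLLOW(S)
iter 1:
  B→B S: FOLLOW(B) ⊇ FIRST(S) = {a,b}; new: +{a,b}
  B→B S: FOLLOW(S) ⊇ FOLLOW(B) ⊇ {a,b}; new: +{a,b}
  S→A: FOLLOW(A) ⊇ FOLLOW(S) ⊇ {$,a,b}; new: +{$,a,b}
  S→S B: FOLLOW(B) ⊇ FOLLOW(S) ⊇ {$,a,b}; new: +{$}
  FOLLOW(S)={$,a,b}  FOLLOW(A)={$,a,b}  FOLLOW(B)={$,a,b}
iter 2: (no change)
  FOLLOW(S)={$,a,b}  FOLLOW(A)={$,a,b}  FOLLOW(B)={$,a,b}

FOLLOW(S) = ["$", "a", "b"]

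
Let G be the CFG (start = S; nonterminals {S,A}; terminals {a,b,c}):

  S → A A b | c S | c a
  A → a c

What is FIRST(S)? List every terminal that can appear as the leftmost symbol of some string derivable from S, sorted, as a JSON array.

FIRST iteration:
iter 1:
  A via A→a c: +{a}
  S via S→A A b: +{a}
  S via S→c S: +{c}
  FIRST[S]={a,c}  FIRST[A]={a}
iter 2: done
  FIRST[S]={a,c}  FIRST[A]={a}

FIRST(S) = ["a", "c"]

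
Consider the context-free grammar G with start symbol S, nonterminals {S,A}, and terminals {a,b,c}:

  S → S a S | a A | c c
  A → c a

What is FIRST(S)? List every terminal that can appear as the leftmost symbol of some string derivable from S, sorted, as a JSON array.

Compute FIRST by fixpoint:
iter 1:
  A via A→c a: +{c}
  S via S→a A: +{a}
  S via S→c c: +{c}
  S: {a,c}  A: {c}
iter 2: done
  S: {a,c}  A: {c}

FIRST(S) = ["a", "c"]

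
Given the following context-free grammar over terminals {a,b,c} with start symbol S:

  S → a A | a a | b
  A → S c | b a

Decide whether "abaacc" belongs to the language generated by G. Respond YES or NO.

Convert to CNF:
  S -> T2 A | T2 T2 | b
  A -> S T0 | T1 T2
  T0 -> c
  T1 -> b
  T2 -> a

CYK table (by increasing span):
  T[0,0] 'a' = {T2}  orig:{}
  T[1,1] 'b' = {S,T1}  orig:{S}
  T[2,2] 'a' = {T2}  orig:{}
  T[3,3] 'a' = {T2}  orig:{}
  T[4,4] 'c' = {T0}  orig:{}
  T[5,5] 'c' = {T0}  orig:{}
  T[0,1] 'ab' = ∅
  T[1,2] 'ba' = {A}
  T[2,3] 'aa' = {S}
  T[3,4] 'ac' = ∅
  T[4,5] 'cc' = ∅
  T[0,2] 'aba' = {S}
  T[1,3] 'baa' = ∅
  T[2,4] 'aac' = {A}
  T[3,5] 'acc' = ∅
  T[0,3] 'abaa' = ∅
  T[1,4] 'baac' = ∅
  T[2,5] 'aacc' = ∅
  T[0,4] 'abaac' = ∅
  T[1,5] 'baacc' = ∅
  T[0,5] 'abaacc' = ∅

S ∉ T[0,5] ⇒ NO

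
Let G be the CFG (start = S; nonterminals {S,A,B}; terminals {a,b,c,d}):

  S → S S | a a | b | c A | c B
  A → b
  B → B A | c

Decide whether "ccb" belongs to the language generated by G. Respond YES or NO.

Convert to CNF:
  S -> S S | T0 T0 | T1 A | T1 B | b
  A -> b
  B -> B A | c
  T0 -> a
  T1 -> c

CYK table (by increasing span):
  T[0,0] 'c' = {B,T1}  orig:{B}
  T[1,1] 'c' = {B,T1}  orig:{B}
  T[2,2] 'b' = {A,S}
  T[0,1] 'cc' = {S}
  T[1,2] 'cb' = {B,S}
  T[0,2] 'ccb' = {S}

S ∈ T[0,2] ⇒ YES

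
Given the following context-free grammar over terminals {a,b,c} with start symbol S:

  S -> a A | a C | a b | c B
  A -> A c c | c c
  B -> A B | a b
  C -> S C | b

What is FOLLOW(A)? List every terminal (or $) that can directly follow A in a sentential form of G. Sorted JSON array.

Compute FIRST by fixpoint:
round 1:
  A via A→c c: +{c}
  B via B→A B: +{c}
  B via B→a b: +{a}
  C via C→b: +{b}
  S via S→a A: +{a}
  S via S→c B: +{c}
  FIRST[S]={a,c}  FIRST[A]={c}  FIRST[B]={a,c}  FIRST[C]={b}
round 2:
  C via C→S C: +{a,c}
  FIRST[S]={a,c}  FIRST[A]={c}  FIRST[B]={a,c}  FIRST[C]={a,b,c}
round 3: (stable)
  FIRST[S]={a,c}  FIRST[A]={c}  FIRST[B]={a,c}  FIRST[C]={a,b,c}

FOLLOW iteration:
seed FOLLOW(S) with $
round 1:
  A→A c c: FOLLOW(A) ⊇ FIRST(c) = {c}; new: +{c}
  B→A B: FOLLOW(A) ⊇ FIRST(B) = {a,c}; new: +{a}
  C→S C: FOLLOW(S) ⊇ FIRST(C) = {a,b,c}; new: +{a,b,c}
  S→a A: FOLLOW(A) ⊇ FOLLOW(S) ⊇ {$,a,b,c}; new: +{$,b}
  S→a C: FOLLOW(C) ⊇ FOLLOW(S) ⊇ {$,a,b,c}; new: +{$,a,b,c}
  S→c B: FOLLOW(B) ⊇ FOLLOW(S) ⊇ {$,a,b,c}; new: +{$,a,b,c}
  S: {$,a,b,c}  A: {$,a,b,c}  B: {$,a,b,c}  C: {$,a,b,c}
round 2: done
  S: {$,a,b,c}  A: {$,a,b,c}  B: {$,a,b,c}  C: {$,a,b,c}

FOLLOW(A) = ["$", "a", "b", "c"]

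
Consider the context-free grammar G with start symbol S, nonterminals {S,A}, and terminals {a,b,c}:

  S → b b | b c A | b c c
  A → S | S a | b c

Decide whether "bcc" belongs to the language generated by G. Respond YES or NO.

Convert to CNF:
  S -> T1 T1 | T1 X5 | T1 X6
  A -> S T0 | T1 T1 | T1 T2 | T1 X3 | T1 X4
  T0 -> a
  T1 -> b
  T2 -> c
  X3 -> T2 A
  X4 -> T2 T2
  X5 -> T2 A
  X6 -> T2 T2

Fill CYK table bottom-up:
  [0..0]={T1}  "b"  orig:{}
  [1..1]={T2}  "c"  orig:{}
  [2..2]={T2}  "c"  orig:{}
  [0..1]={A}  "bc"
  [1..2]={X4,X6}  "cc"  orig:{}
  [0..2]={A,S}  "bcc"

S ∈ T[0,2] ⇒ YES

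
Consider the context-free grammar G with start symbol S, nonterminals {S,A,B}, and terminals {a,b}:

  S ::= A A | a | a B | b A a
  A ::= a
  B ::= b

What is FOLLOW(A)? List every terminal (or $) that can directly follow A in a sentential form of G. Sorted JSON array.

FIRST iteration:
round 1:
  A via A→a: +{a}
  B via B→b: +{b}
  S via S→A A: +{a}
  S via S→b A a: +{b}
  S: {a,b}  A: {a}  B: {b}
round 2: — fixpoint
  S: {a,b}  A: {a}  B: {b}

FOLLOW iteration:
initialize: $ ∈ FOLLOW(S)
[1]
  S→A A: FOLLOW(A) ⊇ FIRST(A) = {a}; new: +{a}
  S→A A: FOLLOW(A) ⊇ FOLLOW(S) ⊇ {$}; new: +{$}
  S→a B: FOLLOW(B) ⊇ FOLLOW(S) ⊇ {$}; new: +{$}
  FOLLOW(S)={$}  FOLLOW(A)={$,a}  FOLLOW(B)={$}
[2] — fixpoint
  FOLLOW(S)={$}  FOLLOW(A)={$,a}  FOLLOW(B)={$}

FOLLOW(A) = ["$", "a"]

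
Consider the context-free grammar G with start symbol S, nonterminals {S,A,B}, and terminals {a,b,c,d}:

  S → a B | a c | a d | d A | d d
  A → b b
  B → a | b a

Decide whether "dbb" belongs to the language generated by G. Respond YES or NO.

Convert to CNF:
  S -> T1 B | T1 T2 | T1 T3 | T3 A | T3 T3
  A -> T0 T0
  B -> T0 T1 | a
  T0 -> b
  T1 -> a
  T2 -> c
  T3 -> d

Fill CYK table bottom-up:
  T[0,0] 'd' = {T3}  orig:{}
  T[1,1] 'b' = {T0}  orig:{}
  T[2,2] 'b' = {T0}  orig:{}
  T[0,1] 'db' = ∅
  T[1,2] 'bb' = {A}
  T[0,2] 'dbb' = {S}

S ∈ T[0,2] ⇒ YES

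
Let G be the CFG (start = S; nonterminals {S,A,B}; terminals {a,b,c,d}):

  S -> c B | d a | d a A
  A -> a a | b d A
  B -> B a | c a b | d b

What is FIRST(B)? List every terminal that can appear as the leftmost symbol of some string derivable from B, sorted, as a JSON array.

FIRST iteration:
iter 1:
  A via A→a a: +{a}
  A via A→b d A: +{b}
  B via B→c a b: +{c}
  B via B→d b: +{d}
  S via S→c B: +{c}
  S via S→d a: +{d}
  S: {c,d}  A: {a,b}  B: {c,d}
iter 2: (stable)
  S: {c,d}  A: {a,b}  B: {c,d}

FIRST(B) = ["c", "d"]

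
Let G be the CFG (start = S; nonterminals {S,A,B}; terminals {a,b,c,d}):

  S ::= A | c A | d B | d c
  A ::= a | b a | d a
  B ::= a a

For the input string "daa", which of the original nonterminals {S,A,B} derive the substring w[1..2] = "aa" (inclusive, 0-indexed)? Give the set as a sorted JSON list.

Convert to CNF:
  S -> T0 T1 | T2 B | T2 T1 | T2 T3 | T3 A | a
  A -> T0 T1 | T2 T1 | a
  B -> T1 T1
  T0 -> b
  T1 -> a
  T2 -> d
  T3 -> c

CYK table (by increasing span), restricted to cells inside w[1..2]:
  [1..1]={A,S,T1}  "a"  orig:{A,S}
  [2..2]={A,S,T1}  "a"  orig:{A,S}
  [1..2]={B}  "aa"

Original NTs in T[1,2] deriving "aa": ["B"]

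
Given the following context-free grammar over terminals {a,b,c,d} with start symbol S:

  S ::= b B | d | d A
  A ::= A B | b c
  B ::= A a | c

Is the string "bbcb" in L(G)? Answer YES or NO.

Convert to CNF:
  S -> T0 B | T3 A | d
  A -> A B | T0 T1
  B -> A T2 | c
  T0 -> b
  T1 -> c
  T2 -> a
  T3 -> d

CYK fill:
  [0..0]={T0}  "b"  orig:{}
  [1..1]={T0}  "b"  orig:{}
  [2..2]={B,T1}  "c"  orig:{B}
  [3..3]={T0}  "b"  orig:{}
  [0..1]=∅  "bb"
  [1..2]={A,S}  "bc"
  [2..3]=∅  "cb"
  [0..2]=∅  "bbc"
  [1..3]=∅  "bcb"
  [0..3]=∅  "bbcb"

S ∉ T[0,3] ⇒ NO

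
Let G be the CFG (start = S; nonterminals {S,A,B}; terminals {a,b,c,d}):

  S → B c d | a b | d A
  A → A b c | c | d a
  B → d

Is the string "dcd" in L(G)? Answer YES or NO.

CNF form of G:
  S -> B X5 | T2 A | T3 T0
  A -> A X4 | T2 T3 | c
  B -> d
  T0 -> b
  T1 -> c
  T2 -> d
  T3 -> a
  X4 -> T0 T1
  X5 -> T1 T2

CYK fill:
  T[0,0] 'd' = {B,T2}  orig:{B}
  T[1,1] 'c' = {A,T1}  orig:{A}
  T[2,2] 'd' = {B,T2}  orig:{B}
  T[0,1] 'dc' = {S}
  T[1,2] 'cd' = {X5}  orig:{}
  T[0,2] 'dcd' = {S}

S ∈ T[0,2] ⇒ YES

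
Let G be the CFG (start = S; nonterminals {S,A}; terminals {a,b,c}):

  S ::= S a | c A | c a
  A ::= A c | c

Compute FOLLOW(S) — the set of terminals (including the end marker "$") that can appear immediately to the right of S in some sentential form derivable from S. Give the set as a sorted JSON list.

FIRST iteration:
[1]
  A via A→c: +{c}
  S via S→c A: +{c}
  FIRST[S]={c}  FIRST[A]={c}
[2] (no change)
  FIRST[S]={c}  FIRST[A]={c}

FOLLOW iteration:
initialize: $ ∈ FOLLOW(S)
pass 1:
  A→A c: FOLLOW(A) ⊇ FIRST(c) = {c}; new: +{c}
  S→S a: FOLLOW(S) ⊇ FIRST(a) = {a}; new: +{a}
  S→c A: FOLLOW(A) ⊇ FOLLOW(S) ⊇ {$,a}; new: +{$,a}
  S: {$,a}  A: {$,a,c}
pass 2: — fixpoint
  S: {$,a}  A: {$,a,c}

FOLLOW(S) = ["$", "a"]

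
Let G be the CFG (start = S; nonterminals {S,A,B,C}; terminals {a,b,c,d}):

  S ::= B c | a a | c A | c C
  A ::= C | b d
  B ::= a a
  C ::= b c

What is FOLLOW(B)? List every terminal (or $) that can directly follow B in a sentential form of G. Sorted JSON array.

Compute FIRST by fixpoint:
[1]
  A via A→b d: +{b}
  B via B→a a: +{a}
  C via C→b c: +{b}
  S via S→B c: +{a}
  S via S→c A: +{c}
  FIRST(S)={a,c}  FIRST(A)={b}  FIRST(B)={a}  FIRST(C)={b}
[2] (stable)
  FIRST(S)={a,c}  FIRST(A)={b}  FIRST(B)={a}  FIRST(C)={b}

FOLLOW iteration:
seed FOLLOW(S) with $
[1]
  S→B c: FOLLOW(B) ⊇ FIRST(c) = {c}; new: +{c}
  S→c A: FOLLOW(A) ⊇ FOLLOW(S) ⊇ {$}; new: +{$}
  S→c C: FOLLOW(C) ⊇ FOLLOW(S) ⊇ {$}; new: +{$}
  S: {$}  A: {$}  B: {c}  C: {$}
[2] (no change)
  S: {$}  A: {$}  B: {c}  C: {$}

FOLLOW(B) = ["c"]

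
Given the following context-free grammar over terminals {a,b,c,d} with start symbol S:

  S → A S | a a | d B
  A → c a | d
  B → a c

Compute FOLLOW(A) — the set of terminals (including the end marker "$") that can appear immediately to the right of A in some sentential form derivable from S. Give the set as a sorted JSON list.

FIRST iteration:
[1]
  A via A→c a: +{c}
  A via A→d: +{d}
  B via B→a c: +{a}
  S via S→A S: +{c,d}
  S via S→a a: +{a}
  S: {a,c,d}  A: {c,d}  B: {a}
[2] done
  S: {a,c,d}  A: {c,d}  B: {a}

Compute FOLLOW by fixpoint:
FOLLOW(S) := {$}
iter 1:
  S→A S: FOLLOW(A) ⊇ FIRST(S) = {a,c,d}; new: +{a,c,d}
  S→d B: FOLLOW(B) ⊇ FOLLOW(S) ⊇ {$}; new: +{$}
  FOLLOW[S]={$}  FOLLOW[A]={a,c,d}  FOLLOW[B]={$}
iter 2: (stable)
  FOLLOW[S]={$}  FOLLOW[A]={a,c,d}  FOLLOW[B]={$}

FOLLOW(A) = ["a", "c", "d"]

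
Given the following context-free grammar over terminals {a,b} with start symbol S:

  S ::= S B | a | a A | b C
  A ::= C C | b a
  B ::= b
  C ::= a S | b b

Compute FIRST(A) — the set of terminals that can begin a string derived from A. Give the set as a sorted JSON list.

Compute FIRST by fixpoint:
pass 1:
  A via A→b a: +{b}
  B via B→b: +{b}
  C via C→a S: +{a}
  C via C→b b: +{b}
  S via S→a: +{a}
  S via S→b C: +{b}
  FIRST[S]={a,b}  FIRST[A]={b}  FIRST[B]={b}  FIRST[C]={a,b}
pass 2:
  A via A→C C: +{a}
  FIRST[S]={a,b}  FIRST[A]={a,b}  FIRST[B]={b}  FIRST[C]={a,b}
pass 3: — fixpoint
  FIRST[S]={a,b}  FIRST[A]={a,b}  FIRST[B]={b}  FIRST[C]={a,b}

FIRST(A) = ["a", "b"]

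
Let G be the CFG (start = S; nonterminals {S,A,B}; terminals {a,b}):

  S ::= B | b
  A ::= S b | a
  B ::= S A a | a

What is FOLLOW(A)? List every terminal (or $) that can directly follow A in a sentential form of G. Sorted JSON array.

Compute FIRST by fixpoint:
round 1:
  A via A→a: +{a}
  B via B→a: +{a}
  S via S→B: +{a}
  S via S→b: +{b}
  FIRST[S]={a,b}  FIRST[A]={a}  FIRST[B]={a}
round 2:
  A via A→S b: +{b}
  B via B→S A a: +{b}
  FIRST[S]={a,b}  FIRST[A]={a,b}  FIRST[B]={a,b}
round 3: (no change)
  FIRST[S]={a,b}  FIRST[A]={a,b}  FIRST[B]={a,b}

FOLLOW iteration:
FOLLOW(S) := {$}
[1]
  A→S b: FOLLOW(S) ⊇ FIRST(b) = {b}; new: +{b}
  B→S A a: FOLLOW(S) ⊇ FIRST(A) = {a,b}; new: +{a}
  B→S A a: FOLLOW(A) ⊇ FIRST(a) = {a}; new: +{a}
  S→B: FOLLOW(B) ⊇ FOLLOW(S) ⊇ {$,a,b}; new: +{$,a,b}
  FOLLOW(S)={$,a,b}  FOLLOW(A)={a}  FOLLOW(B)={$,a,b}
[2] — fixpoint
  FOLLOW(S)={$,a,b}  FOLLOW(A)={a}  FOLLOW(B)={$,a,b}

FOLLOW(A) = ["a"]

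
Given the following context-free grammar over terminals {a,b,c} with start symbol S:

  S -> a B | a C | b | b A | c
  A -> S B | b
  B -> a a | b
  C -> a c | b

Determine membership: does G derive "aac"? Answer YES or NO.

Convert to CNF:
  S -> T0 B | T0 C | T2 A | b | c
  A -> S B | b
  B -> T0 T0 | b
  C -> T0 T1 | b
  T0 -> a
  T1 -> c
  T2 -> b

CYK fill:
  [0..0]={T0}  "a"  orig:{}
  [1..1]={T0}  "a"  orig:{}
  [2..2]={S,T1}  "c"  orig:{S}
  [0..1]={B}  "aa"
  [1..2]={C}  "ac"
  [0..2]={S}  "aac"

S ∈ T[0,2] ⇒ YES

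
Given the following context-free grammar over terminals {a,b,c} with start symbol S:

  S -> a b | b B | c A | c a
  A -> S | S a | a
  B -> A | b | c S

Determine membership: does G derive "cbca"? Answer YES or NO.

Convert to CNF:
  S -> T0 T1 | T1 B | T2 A | T2 T0
  A -> S T0 | T0 T1 | T1 B | T2 A | T2 T0 | a
  B -> S T0 | T0 T1 | T1 B | T2 A | T2 S | T2 T0 | a | b
  T0 -> a
  T1 -> b
  T2 -> c

CYK fill:
  [0..0]={T2}  "c"  orig:{}
  [1..1]={B,T1}  "b"  orig:{B}
  [2..2]={T2}  "c"  orig:{}
  [3..3]={A,B,T0}  "a"  orig:{A,B}
  [0..1]=∅  "cb"
  [1..2]=∅  "bc"
  [2..3]={A,B,S}  "ca"
  [0..2]=∅  "cbc"
  [1..3]={A,B,S}  "bca"
  [0..3]={A,B,S}  "cbca"

S ∈ T[0,3] ⇒ YES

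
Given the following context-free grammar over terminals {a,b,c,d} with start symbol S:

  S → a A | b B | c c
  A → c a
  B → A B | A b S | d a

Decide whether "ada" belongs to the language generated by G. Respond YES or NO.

Convert to CNF:
  S -> T0 T0 | T1 A | T2 B
  A -> T0 T1
  B -> A B | A X4 | T3 T1
  T0 -> c
  T1 -> a
  T2 -> b
  T3 -> d
  X4 -> T2 S

CYK fill:
  cell(0,0) a: {T1}  orig:{}
  cell(1,1) d: {T3}  orig:{}
  cell(2,2) a: {T1}  orig:{}
  cell(0,1) ad: ∅
  cell(1,2) da: {B}
  cell(0,2) ada: ∅

S ∉ T[0,2] ⇒ NO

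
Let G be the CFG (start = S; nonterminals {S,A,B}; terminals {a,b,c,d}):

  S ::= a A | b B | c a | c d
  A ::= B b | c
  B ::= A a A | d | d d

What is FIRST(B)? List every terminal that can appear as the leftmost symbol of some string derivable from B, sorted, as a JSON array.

Compute FIRST by fixpoint:
iter 1:
  A via A→c: +{c}
  B via B→A a A: +{c}
  B via B→d: +{d}
  S via S→a A: +{a}
  S via S→b B: +{b}
  S via S→c a: +{c}
  FIRST(S)={a,b,c}  FIRST(A)={c}  FIRST(B)={c,d}
iter 2:
  A via A→B b: +{d}
  FIRST(S)={a,b,c}  FIRST(A)={c,d}  FIRST(B)={c,d}
iter 3: done
  FIRST(S)={a,b,c}  FIRST(A)={c,d}  FIRST(B)={c,d}

FIRST(B) = ["c", "d"]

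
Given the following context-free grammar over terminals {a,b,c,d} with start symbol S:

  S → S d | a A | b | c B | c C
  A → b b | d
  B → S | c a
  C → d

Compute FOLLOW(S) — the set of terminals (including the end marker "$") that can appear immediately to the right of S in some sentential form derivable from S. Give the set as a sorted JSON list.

FIRST iteration:
iter 1:
  A via A→b b: +{b}
  A via A→d: +{d}
  B via B→c a: +{c}
  C via C→d: +{d}
  S via S→a A: +{a}
  S via S→b: +{b}
  S via S→c B: +{c}
  FIRST(S)={a,b,c}  FIRST(A)={b,d}  FIRST(B)={c}  FIRST(C)={d}
iter 2:
  B via B→S: +{a,b}
  FIRST(S)={a,b,c}  FIRST(A)={b,d}  FIRST(B)={a,b,c}  FIRST(C)={d}
iter 3: (no change)
  FIRST(S)={a,b,c}  FIRST(A)={b,d}  FIRST(B)={a,b,c}  FIRST(C)={d}

Compute FOLLOW by fixpoint:
seed FOLLOW(S) with $
[1]
  S→S d: FOLLOW(S) ⊇ FIRST(d) = {d}; new: +{d}
  S→a A: FOLLOW(A) ⊇ FOLLOW(S) ⊇ {$,d}; new: +{$,d}
  S→c B: FOLLOW(B) ⊇ FOLLOW(S) ⊇ {$,d}; new: +{$,d}
  S→c C: FOLLOW(C) ⊇ FOLLOW(S) ⊇ {$,d}; new: +{$,d}
  S: {$,d}  A: {$,d}  B: {$,d}  C: {$,d}
[2] — fixpoint
  S: {$,d}  A: {$,d}  B: {$,d}  C: {$,d}

FOLLOW(S) = ["$", "d"]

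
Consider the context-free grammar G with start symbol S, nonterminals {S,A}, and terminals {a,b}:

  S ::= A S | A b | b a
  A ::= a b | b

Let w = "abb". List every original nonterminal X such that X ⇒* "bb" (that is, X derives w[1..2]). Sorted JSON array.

CNF form of G:
  S -> A S | A T1 | T1 T0
  A -> T0 T1 | b
  T0 -> a
  T1 -> b

CYK table (by increasing span), restricted to cells inside w[1..2]:
  cell(1,1) b: {A,T1}  orig:{A}
  cell(2,2) b: {A,T1}  orig:{A}
  cell(1,2) bb: {S}

Original NTs in T[1,2] deriving "bb": ["S"]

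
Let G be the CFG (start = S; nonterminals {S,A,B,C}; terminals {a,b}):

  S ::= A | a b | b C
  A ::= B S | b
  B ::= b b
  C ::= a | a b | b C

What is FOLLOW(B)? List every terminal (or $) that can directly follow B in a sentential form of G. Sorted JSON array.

Compute FIRST by fixpoint:
pass 1:
  A via A→b: +{b}
  B via B→b b: +{b}
  C via C→a: +{a}
  C via C→b C: +{b}
  S via S→A: +{b}
  S via S→a b: +{a}
  S: {a,b}  A: {b}  B: {b}  C: {a,b}
pass 2: (no change)
  S: {a,b}  A: {b}  B: {b}  C: {a,b}

Compute FOLLOW by fixpoint:
seed FOLLOW(S) with $
[1]
  A→B S: FOLLOW(B) ⊇ FIRST(S) = {a,b}; new: +{a,b}
  S→A: FOLLOW(A) ⊇ FOLLOW(S) ⊇ {$}; new: +{$}
  S→b C: FOLLOW(C) ⊇ FOLLOW(S) ⊇ {$}; new: +{$}
  FOLLOW(S)={$}  FOLLOW(A)={$}  FOLLOW(B)={a,b}  FOLLOW(C)={$}
[2] (stable)
  FOLLOW(S)={$}  FOLLOW(A)={$}  FOLLOW(B)={a,b}  FOLLOW(C)={$}

FOLLOW(B) = ["a", "b"]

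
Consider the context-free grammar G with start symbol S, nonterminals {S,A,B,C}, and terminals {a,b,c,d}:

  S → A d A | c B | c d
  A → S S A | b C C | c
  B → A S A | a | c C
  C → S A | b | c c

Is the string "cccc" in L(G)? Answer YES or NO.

Convert to CNF:
  S -> A X6 | T1 B | T1 T2
  A -> S X3 | T0 X4 | c
  B -> A X5 | T1 C | a
  C -> S A | T1 T1 | b
  T0 -> b
  T1 -> c
  T2 -> d
  X3 -> S A
  X4 -> C C
  X5 -> S A
  X6 -> T2 A

Fill CYK table bottom-up:
  cell(0,0) c: {A,T1}  orig:{A}
  cell(1,1) c: {A,T1}  orig:{A}
  cell(2,2) c: {A,T1}  orig:{A}
  cell(3,3) c: {A,T1}  orig:{A}
  cell(0,1) cc: {C}
  cell(1,2) cc: {C}
  cell(2,3) cc: {C}
  cell(0,2) ccc: {B}
  cell(1,3) ccc: {B}
  cell(0,3) cccc: {S,X4}  orig:{S}

S ∈ T[0,3] ⇒ YES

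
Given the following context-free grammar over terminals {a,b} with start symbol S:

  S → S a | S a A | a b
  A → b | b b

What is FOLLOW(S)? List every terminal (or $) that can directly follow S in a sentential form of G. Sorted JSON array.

FIRST sets, iterate to fixpoint:
pass 1:
  A via A→b: +{b}
  S via S→a b: +{a}
  S: {a}  A: {b}
pass 2: done
  S: {a}  A: {b}

Compute FOLLOW by fixpoint:
FOLLOW(S) := {$}
iter 1:
  S→S a: FOLLOW(S) ⊇ FIRST(a) = {a}; new: +{a}
  S→S a A: FOLLOW(A) ⊇ FOLLOW(S) ⊇ {$,a}; new: +{$,a}
  FOLLOW(S)={$,a}  FOLLOW(A)={$,a}
iter 2: done
  FOLLOW(S)={$,a}  FOLLOW(A)={$,a}

FOLLOW(S) = ["$", "a"]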